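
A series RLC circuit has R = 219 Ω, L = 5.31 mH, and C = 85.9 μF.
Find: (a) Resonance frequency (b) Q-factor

Step 1 — Resonance condition Im(Z)=0 gives ω₀ = 1/√(LC).
Step 2 — ω₀ = 1/√(0.00531·8.59e-05) = 1481 rad/s.
Step 3 — f₀ = ω₀/(2π) = 235.7 Hz.
Step 4 — Series Q: Q = ω₀L/R = 1481·0.00531/219 = 0.0359.

(a) f₀ = 235.7 Hz  (b) Q = 0.0359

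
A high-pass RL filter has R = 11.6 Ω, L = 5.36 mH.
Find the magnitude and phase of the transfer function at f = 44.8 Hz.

Step 1 — Angular frequency: ω = 2π·44.8 = 281.5 rad/s.
Step 2 — Transfer function: H(jω) = jωL/(R + jωL).
Step 3 — Numerator jωL = j·1.509; denominator R + jωL = 11.6 + j1.509.
Step 4 — H = 0.01664 + j0.1279.
Step 5 — Magnitude: |H| = 0.129 (-17.8 dB); phase: φ = 82.6°.

|H| = 0.129 (-17.8 dB), φ = 82.6°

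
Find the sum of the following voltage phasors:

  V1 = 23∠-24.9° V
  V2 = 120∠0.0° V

Step 1 — Convert each phasor to rectangular form:
  V1 = 23·(cos(-24.9°) + j·sin(-24.9°)) = 20.86 - j9.684 V
  V2 = 120·(cos(0.0°) + j·sin(0.0°)) = 120 V
Step 2 — Sum components: V_total = 140.9 - j9.684 V.
Step 3 — Convert to polar: |V_total| = 141.2 V, ∠V_total = -3.9°.

V_total = 141.2∠-3.9° V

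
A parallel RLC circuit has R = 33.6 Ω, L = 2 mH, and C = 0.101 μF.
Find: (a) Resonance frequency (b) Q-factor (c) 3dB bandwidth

Step 1 — Resonance: ω₀ = 1/√(LC) = 1/√(0.002·1.01e-07) = 7.036e+04 rad/s.
Step 2 — f₀ = ω₀/(2π) = 1.12e+04 Hz.
Step 3 — Parallel Q: Q = R/(ω₀L) = 33.6/(7.036e+04·0.002) = 0.2388.
Step 4 — Bandwidth: Δω = ω₀/Q = 2.947e+05 rad/s; BW = Δω/(2π) = 4.69e+04 Hz.

(a) f₀ = 1.12e+04 Hz  (b) Q = 0.2388  (c) BW = 4.69e+04 Hz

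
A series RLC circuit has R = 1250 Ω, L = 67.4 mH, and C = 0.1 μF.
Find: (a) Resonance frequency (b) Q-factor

Step 1 — Resonance condition Im(Z)=0 gives ω₀ = 1/√(LC).
Step 2 — ω₀ = 1/√(0.0674·1e-07) = 1.218e+04 rad/s.
Step 3 — f₀ = ω₀/(2π) = 1939 Hz.
Step 4 — Series Q: Q = ω₀L/R = 1.218e+04·0.0674/1250 = 0.6568.

(a) f₀ = 1939 Hz  (b) Q = 0.6568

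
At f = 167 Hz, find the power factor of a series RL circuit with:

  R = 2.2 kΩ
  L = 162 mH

Step 1 — Angular frequency: ω = 2π·f = 2π·167 = 1049 rad/s.
Step 2 — Component impedances:
  R: Z = R = 2200 Ω
  L: Z = jωL = j·1049·0.162 = 0 + j170 Ω
Step 3 — Series combination: Z_total = R + L = 2200 + j170 Ω = 2207∠4.4° Ω.
Step 4 — Power factor: PF = cos(φ) = Re(Z)/|Z| = 2200/2206.6 = 0.997.
Step 5 — Type: Im(Z) = 170 ⇒ lagging (phase φ = 4.4°).

PF = 0.997 (lagging, φ = 4.4°)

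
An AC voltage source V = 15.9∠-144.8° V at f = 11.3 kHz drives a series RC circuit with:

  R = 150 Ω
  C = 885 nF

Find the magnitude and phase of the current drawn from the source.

Step 1 — Angular frequency: ω = 2π·f = 2π·1.13e+04 = 7.1e+04 rad/s.
Step 2 — Component impedances:
  R: Z = R = 150 Ω
  C: Z = 1/(jωC) = -j/(ω·C) = 0 - j15.91 Ω
Step 3 — Series combination: Z_total = R + C = 150 - j15.91 Ω = 150.8∠-6.1° Ω.
Step 4 — Source phasor: V = 15.9∠-144.8° V = -12.99 - j9.165 V.
Step 5 — Ohm's law: I = V / Z_total = (-12.99 - j9.165) / (150 - j15.91) = -0.07924 - j0.06951 A.
Step 6 — Convert to polar: |I| = 0.1054 A, ∠I = -138.7°.

I = 0.1054∠-138.7° A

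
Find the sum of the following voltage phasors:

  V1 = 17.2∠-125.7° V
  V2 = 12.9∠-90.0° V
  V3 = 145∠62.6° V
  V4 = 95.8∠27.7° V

Step 1 — Convert each phasor to rectangular form:
  V1 = 17.2·(cos(-125.7°) + j·sin(-125.7°)) = -10.04 - j13.97 V
  V2 = 12.9·(cos(-90.0°) + j·sin(-90.0°)) = 0 - j12.9 V
  V3 = 145·(cos(62.6°) + j·sin(62.6°)) = 66.73 + j128.7 V
  V4 = 95.8·(cos(27.7°) + j·sin(27.7°)) = 84.82 + j44.53 V
Step 2 — Sum components: V_total = 141.5 + j146.4 V.
Step 3 — Convert to polar: |V_total| = 203.6 V, ∠V_total = 46.0°.

V_total = 203.6∠46.0° V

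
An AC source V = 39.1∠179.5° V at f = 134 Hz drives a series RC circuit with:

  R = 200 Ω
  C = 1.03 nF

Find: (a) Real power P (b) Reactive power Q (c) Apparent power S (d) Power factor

Step 1 — Angular frequency: ω = 2π·f = 2π·134 = 841.9 rad/s.
Step 2 — Component impedances:
  R: Z = R = 200 Ω
  C: Z = 1/(jωC) = -j/(ω·C) = 0 - j1.153e+06 Ω
Step 3 — Series combination: Z_total = R + C = 200 - j1.153e+06 Ω = 1.153e+06∠-90.0° Ω.
Step 4 — Source phasor: V = 39.1∠179.5° V = -39.1 + j0.3412 V.
Step 5 — Current: I = V / Z = -3.018e-07 - j3.391e-05 A = 3.391e-05∠-90.5° A.
Step 6 — Complex power: S = V·I* = 2.299e-07 - j0.001326 VA.
Step 7 — Real power: P = Re(S) = 2.299e-07 W.
Step 8 — Reactive power: Q = Im(S) = -0.001326 VAR.
Step 9 — Apparent power: |S| = 0.001326 VA.
Step 10 — Power factor: PF = P/|S| = 0.0001734 (leading).

(a) P = 2.299e-07 W  (b) Q = -0.001326 VAR  (c) S = 0.001326 VA  (d) PF = 0.0001734 (leading)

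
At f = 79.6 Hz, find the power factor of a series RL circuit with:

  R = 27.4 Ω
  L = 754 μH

Step 1 — Angular frequency: ω = 2π·f = 2π·79.6 = 500.1 rad/s.
Step 2 — Component impedances:
  R: Z = R = 27.4 Ω
  L: Z = jωL = j·500.1·0.000754 = 0 + j0.3771 Ω
Step 3 — Series combination: Z_total = R + L = 27.4 + j0.3771 Ω = 27.4∠0.8° Ω.
Step 4 — Power factor: PF = cos(φ) = Re(Z)/|Z| = 27.4/27.403 = 0.9999.
Step 5 — Type: Im(Z) = 0.3771 ⇒ lagging (phase φ = 0.8°).

PF = 0.9999 (lagging, φ = 0.8°)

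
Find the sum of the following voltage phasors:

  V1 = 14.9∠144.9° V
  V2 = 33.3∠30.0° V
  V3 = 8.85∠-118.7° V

Step 1 — Convert each phasor to rectangular form:
  V1 = 14.9·(cos(144.9°) + j·sin(144.9°)) = -12.19 + j8.568 V
  V2 = 33.3·(cos(30.0°) + j·sin(30.0°)) = 28.84 + j16.65 V
  V3 = 8.85·(cos(-118.7°) + j·sin(-118.7°)) = -4.25 - j7.763 V
Step 2 — Sum components: V_total = 12.4 + j17.45 V.
Step 3 — Convert to polar: |V_total| = 21.41 V, ∠V_total = 54.6°.

V_total = 21.41∠54.6° V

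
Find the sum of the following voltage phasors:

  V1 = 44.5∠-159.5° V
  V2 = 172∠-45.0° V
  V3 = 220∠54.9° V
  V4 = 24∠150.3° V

Step 1 — Convert each phasor to rectangular form:
  V1 = 44.5·(cos(-159.5°) + j·sin(-159.5°)) = -41.68 - j15.58 V
  V2 = 172·(cos(-45.0°) + j·sin(-45.0°)) = 121.6 - j121.6 V
  V3 = 220·(cos(54.9°) + j·sin(54.9°)) = 126.5 + j180 V
  V4 = 24·(cos(150.3°) + j·sin(150.3°)) = -20.85 + j11.89 V
Step 2 — Sum components: V_total = 185.6 + j54.68 V.
Step 3 — Convert to polar: |V_total| = 193.5 V, ∠V_total = 16.4°.

V_total = 193.5∠16.4° V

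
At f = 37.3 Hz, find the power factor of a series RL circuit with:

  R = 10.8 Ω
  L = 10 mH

Step 1 — Angular frequency: ω = 2π·f = 2π·37.3 = 234.4 rad/s.
Step 2 — Component impedances:
  R: Z = R = 10.8 Ω
  L: Z = jωL = j·234.4·0.01 = 0 + j2.344 Ω
Step 3 — Series combination: Z_total = R + L = 10.8 + j2.344 Ω = 11.05∠12.2° Ω.
Step 4 — Power factor: PF = cos(φ) = Re(Z)/|Z| = 10.8/11.051 = 0.9773.
Step 5 — Type: Im(Z) = 2.344 ⇒ lagging (phase φ = 12.2°).

PF = 0.9773 (lagging, φ = 12.2°)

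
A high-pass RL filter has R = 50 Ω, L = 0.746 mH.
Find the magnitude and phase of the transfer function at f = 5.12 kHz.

Step 1 — Angular frequency: ω = 2π·5120 = 3.217e+04 rad/s.
Step 2 — Transfer function: H(jω) = jωL/(R + jωL).
Step 3 — Numerator jωL = j·24; denominator R + jωL = 50 + j24.
Step 4 — H = 0.1872 + j0.3901.
Step 5 — Magnitude: |H| = 0.4327 (-7.3 dB); phase: φ = 64.4°.

|H| = 0.4327 (-7.3 dB), φ = 64.4°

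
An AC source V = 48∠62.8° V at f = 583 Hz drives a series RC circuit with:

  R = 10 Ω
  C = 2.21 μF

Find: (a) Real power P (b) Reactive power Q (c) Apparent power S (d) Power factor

Step 1 — Angular frequency: ω = 2π·f = 2π·583 = 3663 rad/s.
Step 2 — Component impedances:
  R: Z = R = 10 Ω
  C: Z = 1/(jωC) = -j/(ω·C) = 0 - j123.5 Ω
Step 3 — Series combination: Z_total = R + C = 10 - j123.5 Ω = 123.9∠-85.4° Ω.
Step 4 — Source phasor: V = 48∠62.8° V = 21.94 + j42.69 V.
Step 5 — Current: I = V / Z = -0.3291 + j0.2043 A = 0.3873∠148.2° A.
Step 6 — Complex power: S = V·I* = 1.5 - j18.53 VA.
Step 7 — Real power: P = Re(S) = 1.5 W.
Step 8 — Reactive power: Q = Im(S) = -18.53 VAR.
Step 9 — Apparent power: |S| = 18.59 VA.
Step 10 — Power factor: PF = P/|S| = 0.08069 (leading).

(a) P = 1.5 W  (b) Q = -18.53 VAR  (c) S = 18.59 VA  (d) PF = 0.08069 (leading)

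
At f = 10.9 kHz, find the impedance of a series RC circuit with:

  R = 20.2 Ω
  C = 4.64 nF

Step 1 — Angular frequency: ω = 2π·f = 2π·1.09e+04 = 6.849e+04 rad/s.
Step 2 — Component impedances:
  R: Z = R = 20.2 Ω
  C: Z = 1/(jωC) = -j/(ω·C) = 0 - j3147 Ω
Step 3 — Series combination: Z_total = R + C = 20.2 - j3147 Ω = 3147∠-89.6° Ω.

Z = 20.2 - j3147 Ω = 3147∠-89.6° Ω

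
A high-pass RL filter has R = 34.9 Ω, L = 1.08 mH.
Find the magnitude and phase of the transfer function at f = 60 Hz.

Step 1 — Angular frequency: ω = 2π·60 = 377 rad/s.
Step 2 — Transfer function: H(jω) = jωL/(R + jωL).
Step 3 — Numerator jωL = j·0.4072; denominator R + jωL = 34.9 + j0.4072.
Step 4 — H = 0.0001361 + j0.01166.
Step 5 — Magnitude: |H| = 0.01167 (-38.7 dB); phase: φ = 89.3°.

|H| = 0.01167 (-38.7 dB), φ = 89.3°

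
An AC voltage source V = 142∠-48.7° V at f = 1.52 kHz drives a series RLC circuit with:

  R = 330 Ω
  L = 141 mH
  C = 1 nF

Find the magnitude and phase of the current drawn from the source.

Step 1 — Angular frequency: ω = 2π·f = 2π·1520 = 9550 rad/s.
Step 2 — Component impedances:
  R: Z = R = 330 Ω
  L: Z = jωL = j·9550·0.141 = 0 + j1347 Ω
  C: Z = 1/(jωC) = -j/(ω·C) = 0 - j1.047e+05 Ω
Step 3 — Series combination: Z_total = R + L + C = 330 - j1.034e+05 Ω = 1.034e+05∠-89.8° Ω.
Step 4 — Source phasor: V = 142∠-48.7° V = 93.72 - j106.7 V.
Step 5 — Ohm's law: I = V / Z_total = (93.72 - j106.7) / (330 - j1.034e+05) = 0.001035 + j0.0009034 A.
Step 6 — Convert to polar: |I| = 0.001374 A, ∠I = 41.1°.

I = 0.001374∠41.1° A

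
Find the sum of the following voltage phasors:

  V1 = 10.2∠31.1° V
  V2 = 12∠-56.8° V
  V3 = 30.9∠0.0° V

Step 1 — Convert each phasor to rectangular form:
  V1 = 10.2·(cos(31.1°) + j·sin(31.1°)) = 8.734 + j5.269 V
  V2 = 12·(cos(-56.8°) + j·sin(-56.8°)) = 6.571 - j10.04 V
  V3 = 30.9·(cos(0.0°) + j·sin(0.0°)) = 30.9 V
Step 2 — Sum components: V_total = 46.2 - j4.773 V.
Step 3 — Convert to polar: |V_total| = 46.45 V, ∠V_total = -5.9°.

V_total = 46.45∠-5.9° V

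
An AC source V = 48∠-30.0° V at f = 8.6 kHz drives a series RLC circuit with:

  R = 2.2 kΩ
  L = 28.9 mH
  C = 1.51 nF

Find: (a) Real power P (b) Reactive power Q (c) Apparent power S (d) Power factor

Step 1 — Angular frequency: ω = 2π·f = 2π·8600 = 5.404e+04 rad/s.
Step 2 — Component impedances:
  R: Z = R = 2200 Ω
  L: Z = jωL = j·5.404e+04·0.0289 = 0 + j1562 Ω
  C: Z = 1/(jωC) = -j/(ω·C) = 0 - j1.226e+04 Ω
Step 3 — Series combination: Z_total = R + L + C = 2200 - j1.069e+04 Ω = 1.092e+04∠-78.4° Ω.
Step 4 — Source phasor: V = 48∠-30.0° V = 41.57 - j24 V.
Step 5 — Current: I = V / Z = 0.00292 + j0.003286 A = 0.004396∠48.4° A.
Step 6 — Complex power: S = V·I* = 0.04252 - j0.2067 VA.
Step 7 — Real power: P = Re(S) = 0.04252 W.
Step 8 — Reactive power: Q = Im(S) = -0.2067 VAR.
Step 9 — Apparent power: |S| = 0.211 VA.
Step 10 — Power factor: PF = P/|S| = 0.2015 (leading).

(a) P = 0.04252 W  (b) Q = -0.2067 VAR  (c) S = 0.211 VA  (d) PF = 0.2015 (leading)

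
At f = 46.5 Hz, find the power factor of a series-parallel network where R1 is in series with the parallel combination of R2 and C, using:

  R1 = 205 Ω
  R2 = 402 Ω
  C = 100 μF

Step 1 — Angular frequency: ω = 2π·f = 2π·46.5 = 292.2 rad/s.
Step 2 — Component impedances:
  R1: Z = R = 205 Ω
  R2: Z = R = 402 Ω
  C: Z = 1/(jωC) = -j/(ω·C) = 0 - j34.23 Ω
Step 3 — Parallel branch: R2 || C = 1/(1/R2 + 1/C) = 2.893 - j33.98 Ω.
Step 4 — Series with R1: Z_total = R1 + (R2 || C) = 207.9 - j33.98 Ω = 210.7∠-9.3° Ω.
Step 5 — Power factor: PF = cos(φ) = Re(Z)/|Z| = 207.89/210.65 = 0.9869.
Step 6 — Type: Im(Z) = -33.98 ⇒ leading (phase φ = -9.3°).

PF = 0.9869 (leading, φ = -9.3°)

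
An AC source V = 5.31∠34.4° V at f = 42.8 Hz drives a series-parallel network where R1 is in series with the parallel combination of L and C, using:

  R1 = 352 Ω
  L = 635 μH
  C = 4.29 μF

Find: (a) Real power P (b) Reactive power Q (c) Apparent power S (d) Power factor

Step 1 — Angular frequency: ω = 2π·f = 2π·42.8 = 268.9 rad/s.
Step 2 — Component impedances:
  R1: Z = R = 352 Ω
  L: Z = jωL = j·268.9·0.000635 = 0 + j0.1708 Ω
  C: Z = 1/(jωC) = -j/(ω·C) = 0 - j866.8 Ω
Step 3 — Parallel branch: L || C = 1/(1/L + 1/C) = 0 + j0.1708 Ω.
Step 4 — Series with R1: Z_total = R1 + (L || C) = 352 + j0.1708 Ω = 352∠0.0° Ω.
Step 5 — Source phasor: V = 5.31∠34.4° V = 4.381 + j3 V.
Step 6 — Current: I = V / Z = 0.01245 + j0.008517 A = 0.01509∠34.4° A.
Step 7 — Complex power: S = V·I* = 0.0801 + j3.887e-05 VA.
Step 8 — Real power: P = Re(S) = 0.0801 W.
Step 9 — Reactive power: Q = Im(S) = 3.887e-05 VAR.
Step 10 — Apparent power: |S| = 0.0801 VA.
Step 11 — Power factor: PF = P/|S| = 1 (lagging).

(a) P = 0.0801 W  (b) Q = 3.887e-05 VAR  (c) S = 0.0801 VA  (d) PF = 1 (lagging)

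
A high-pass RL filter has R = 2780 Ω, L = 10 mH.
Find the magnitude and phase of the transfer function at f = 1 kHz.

Step 1 — Angular frequency: ω = 2π·1000 = 6283 rad/s.
Step 2 — Transfer function: H(jω) = jωL/(R + jωL).
Step 3 — Numerator jωL = j·62.83; denominator R + jωL = 2780 + j62.83.
Step 4 — H = 0.0005106 + j0.02259.
Step 5 — Magnitude: |H| = 0.0226 (-32.9 dB); phase: φ = 88.7°.

|H| = 0.0226 (-32.9 dB), φ = 88.7°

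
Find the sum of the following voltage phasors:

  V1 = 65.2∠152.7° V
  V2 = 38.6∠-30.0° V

Step 1 — Convert each phasor to rectangular form:
  V1 = 65.2·(cos(152.7°) + j·sin(152.7°)) = -57.94 + j29.9 V
  V2 = 38.6·(cos(-30.0°) + j·sin(-30.0°)) = 33.43 - j19.3 V
Step 2 — Sum components: V_total = -24.51 + j10.6 V.
Step 3 — Convert to polar: |V_total| = 26.7 V, ∠V_total = 156.6°.

V_total = 26.7∠156.6° V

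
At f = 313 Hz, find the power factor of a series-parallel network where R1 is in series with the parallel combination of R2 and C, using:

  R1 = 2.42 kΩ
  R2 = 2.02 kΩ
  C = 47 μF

Step 1 — Angular frequency: ω = 2π·f = 2π·313 = 1967 rad/s.
Step 2 — Component impedances:
  R1: Z = R = 2420 Ω
  R2: Z = R = 2020 Ω
  C: Z = 1/(jωC) = -j/(ω·C) = 0 - j10.82 Ω
Step 3 — Parallel branch: R2 || C = 1/(1/R2 + 1/C) = 0.05794 - j10.82 Ω.
Step 4 — Series with R1: Z_total = R1 + (R2 || C) = 2420 - j10.82 Ω = 2420∠-0.3° Ω.
Step 5 — Power factor: PF = cos(φ) = Re(Z)/|Z| = 2420/2420 = 1.
Step 6 — Type: Im(Z) = -10.82 ⇒ leading (phase φ = -0.3°).

PF = 1 (leading, φ = -0.3°)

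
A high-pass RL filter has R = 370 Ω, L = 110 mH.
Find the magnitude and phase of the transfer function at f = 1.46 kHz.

Step 1 — Angular frequency: ω = 2π·1460 = 9173 rad/s.
Step 2 — Transfer function: H(jω) = jωL/(R + jωL).
Step 3 — Numerator jωL = j·1009; denominator R + jωL = 370 + j1009.
Step 4 — H = 0.8815 + j0.3232.
Step 5 — Magnitude: |H| = 0.9389 (-0.5 dB); phase: φ = 20.1°.

|H| = 0.9389 (-0.5 dB), φ = 20.1°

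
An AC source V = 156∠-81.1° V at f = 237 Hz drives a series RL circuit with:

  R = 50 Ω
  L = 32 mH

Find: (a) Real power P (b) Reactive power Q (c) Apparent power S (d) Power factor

Step 1 — Angular frequency: ω = 2π·f = 2π·237 = 1489 rad/s.
Step 2 — Component impedances:
  R: Z = R = 50 Ω
  L: Z = jωL = j·1489·0.032 = 0 + j47.65 Ω
Step 3 — Series combination: Z_total = R + L = 50 + j47.65 Ω = 69.07∠43.6° Ω.
Step 4 — Source phasor: V = 156∠-81.1° V = 24.13 - j154.1 V.
Step 5 — Current: I = V / Z = -1.286 - j1.856 A = 2.259∠-124.7° A.
Step 6 — Complex power: S = V·I* = 255.1 + j243.1 VA.
Step 7 — Real power: P = Re(S) = 255.1 W.
Step 8 — Reactive power: Q = Im(S) = 243.1 VAR.
Step 9 — Apparent power: |S| = 352.3 VA.
Step 10 — Power factor: PF = P/|S| = 0.7239 (lagging).

(a) P = 255.1 W  (b) Q = 243.1 VAR  (c) S = 352.3 VA  (d) PF = 0.7239 (lagging)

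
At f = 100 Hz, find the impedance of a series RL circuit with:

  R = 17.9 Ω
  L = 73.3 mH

Step 1 — Angular frequency: ω = 2π·f = 2π·100 = 628.3 rad/s.
Step 2 — Component impedances:
  R: Z = R = 17.9 Ω
  L: Z = jωL = j·628.3·0.0733 = 0 + j46.06 Ω
Step 3 — Series combination: Z_total = R + L = 17.9 + j46.06 Ω = 49.41∠68.8° Ω.

Z = 17.9 + j46.06 Ω = 49.41∠68.8° Ω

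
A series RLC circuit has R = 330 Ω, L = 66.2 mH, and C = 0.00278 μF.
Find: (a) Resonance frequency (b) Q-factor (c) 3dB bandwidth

Step 1 — Resonance condition Im(Z)=0 gives ω₀ = 1/√(LC).
Step 2 — ω₀ = 1/√(0.0662·2.78e-09) = 7.371e+04 rad/s.
Step 3 — f₀ = ω₀/(2π) = 1.173e+04 Hz.
Step 4 — Series Q: Q = ω₀L/R = 7.371e+04·0.0662/330 = 14.79.
Step 5 — 3dB bandwidth: Δω = ω₀/Q = 4985 rad/s; BW = Δω/(2π) = 793.4 Hz.

(a) f₀ = 1.173e+04 Hz  (b) Q = 14.79  (c) BW = 793.4 Hz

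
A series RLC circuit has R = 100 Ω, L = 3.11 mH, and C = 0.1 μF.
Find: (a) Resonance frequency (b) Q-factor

Step 1 — Resonance condition Im(Z)=0 gives ω₀ = 1/√(LC).
Step 2 — ω₀ = 1/√(0.00311·1e-07) = 5.67e+04 rad/s.
Step 3 — f₀ = ω₀/(2π) = 9025 Hz.
Step 4 — Series Q: Q = ω₀L/R = 5.67e+04·0.00311/100 = 1.764.

(a) f₀ = 9025 Hz  (b) Q = 1.764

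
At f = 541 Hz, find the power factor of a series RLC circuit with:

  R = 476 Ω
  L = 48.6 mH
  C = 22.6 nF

Step 1 — Angular frequency: ω = 2π·f = 2π·541 = 3399 rad/s.
Step 2 — Component impedances:
  R: Z = R = 476 Ω
  L: Z = jωL = j·3399·0.0486 = 0 + j165.2 Ω
  C: Z = 1/(jωC) = -j/(ω·C) = 0 - j1.302e+04 Ω
Step 3 — Series combination: Z_total = R + L + C = 476 - j1.285e+04 Ω = 1.286e+04∠-87.9° Ω.
Step 4 — Power factor: PF = cos(φ) = Re(Z)/|Z| = 476/1.286e+04 = 0.03701.
Step 5 — Type: Im(Z) = -1.285e+04 ⇒ leading (phase φ = -87.9°).

PF = 0.03701 (leading, φ = -87.9°)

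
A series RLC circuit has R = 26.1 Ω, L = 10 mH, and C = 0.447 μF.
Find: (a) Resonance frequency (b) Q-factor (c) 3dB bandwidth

Step 1 — Resonance condition Im(Z)=0 gives ω₀ = 1/√(LC).
Step 2 — ω₀ = 1/√(0.01·4.47e-07) = 1.496e+04 rad/s.
Step 3 — f₀ = ω₀/(2π) = 2380 Hz.
Step 4 — Series Q: Q = ω₀L/R = 1.496e+04·0.01/26.1 = 5.731.
Step 5 — 3dB bandwidth: Δω = ω₀/Q = 2610 rad/s; BW = Δω/(2π) = 415.4 Hz.

(a) f₀ = 2380 Hz  (b) Q = 5.731  (c) BW = 415.4 Hz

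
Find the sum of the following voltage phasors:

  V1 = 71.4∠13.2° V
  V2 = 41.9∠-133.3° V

Step 1 — Convert each phasor to rectangular form:
  V1 = 71.4·(cos(13.2°) + j·sin(13.2°)) = 69.51 + j16.3 V
  V2 = 41.9·(cos(-133.3°) + j·sin(-133.3°)) = -28.74 - j30.49 V
Step 2 — Sum components: V_total = 40.78 - j14.19 V.
Step 3 — Convert to polar: |V_total| = 43.18 V, ∠V_total = -19.2°.

V_total = 43.18∠-19.2° V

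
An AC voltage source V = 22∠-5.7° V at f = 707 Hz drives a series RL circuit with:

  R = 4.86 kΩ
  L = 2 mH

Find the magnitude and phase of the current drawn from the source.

Step 1 — Angular frequency: ω = 2π·f = 2π·707 = 4442 rad/s.
Step 2 — Component impedances:
  R: Z = R = 4860 Ω
  L: Z = jωL = j·4442·0.002 = 0 + j8.884 Ω
Step 3 — Series combination: Z_total = R + L = 4860 + j8.884 Ω = 4860∠0.1° Ω.
Step 4 — Source phasor: V = 22∠-5.7° V = 21.89 - j2.185 V.
Step 5 — Ohm's law: I = V / Z_total = (21.89 - j2.185) / (4860 + j8.884) = 0.004504 - j0.0004578 A.
Step 6 — Convert to polar: |I| = 0.004527 A, ∠I = -5.8°.

I = 0.004527∠-5.8° A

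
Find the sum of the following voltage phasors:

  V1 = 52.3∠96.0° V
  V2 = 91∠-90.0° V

Step 1 — Convert each phasor to rectangular form:
  V1 = 52.3·(cos(96.0°) + j·sin(96.0°)) = -5.467 + j52.01 V
  V2 = 91·(cos(-90.0°) + j·sin(-90.0°)) = 0 - j91 V
Step 2 — Sum components: V_total = -5.467 - j38.99 V.
Step 3 — Convert to polar: |V_total| = 39.37 V, ∠V_total = -98.0°.

V_total = 39.37∠-98.0° V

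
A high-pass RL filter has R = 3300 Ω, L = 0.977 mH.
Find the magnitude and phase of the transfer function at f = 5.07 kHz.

Step 1 — Angular frequency: ω = 2π·5070 = 3.186e+04 rad/s.
Step 2 — Transfer function: H(jω) = jωL/(R + jωL).
Step 3 — Numerator jωL = j·31.12; denominator R + jωL = 3300 + j31.12.
Step 4 — H = 8.894e-05 + j0.00943.
Step 5 — Magnitude: |H| = 0.009431 (-40.5 dB); phase: φ = 89.5°.

|H| = 0.009431 (-40.5 dB), φ = 89.5°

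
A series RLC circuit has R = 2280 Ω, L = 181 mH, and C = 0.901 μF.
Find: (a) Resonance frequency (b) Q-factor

Step 1 — Resonance condition Im(Z)=0 gives ω₀ = 1/√(LC).
Step 2 — ω₀ = 1/√(0.181·9.01e-07) = 2476 rad/s.
Step 3 — f₀ = ω₀/(2π) = 394.1 Hz.
Step 4 — Series Q: Q = ω₀L/R = 2476·0.181/2280 = 0.1966.

(a) f₀ = 394.1 Hz  (b) Q = 0.1966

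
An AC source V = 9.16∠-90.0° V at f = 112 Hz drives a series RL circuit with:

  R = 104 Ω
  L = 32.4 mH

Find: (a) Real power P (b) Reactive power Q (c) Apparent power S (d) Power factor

Step 1 — Angular frequency: ω = 2π·f = 2π·112 = 703.7 rad/s.
Step 2 — Component impedances:
  R: Z = R = 104 Ω
  L: Z = jωL = j·703.7·0.0324 = 0 + j22.8 Ω
Step 3 — Series combination: Z_total = R + L = 104 + j22.8 Ω = 106.5∠12.4° Ω.
Step 4 — Source phasor: V = 9.16∠-90.0° V = 0 - j9.16 V.
Step 5 — Current: I = V / Z = -0.01842 - j0.08404 A = 0.08603∠-102.4° A.
Step 6 — Complex power: S = V·I* = 0.7698 + j0.1688 VA.
Step 7 — Real power: P = Re(S) = 0.7698 W.
Step 8 — Reactive power: Q = Im(S) = 0.1688 VAR.
Step 9 — Apparent power: |S| = 0.7881 VA.
Step 10 — Power factor: PF = P/|S| = 0.9768 (lagging).

(a) P = 0.7698 W  (b) Q = 0.1688 VAR  (c) S = 0.7881 VA  (d) PF = 0.9768 (lagging)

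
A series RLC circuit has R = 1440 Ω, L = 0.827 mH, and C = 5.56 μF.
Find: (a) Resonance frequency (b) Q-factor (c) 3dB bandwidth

Step 1 — Resonance condition Im(Z)=0 gives ω₀ = 1/√(LC).
Step 2 — ω₀ = 1/√(0.000827·5.56e-06) = 1.475e+04 rad/s.
Step 3 — f₀ = ω₀/(2π) = 2347 Hz.
Step 4 — Series Q: Q = ω₀L/R = 1.475e+04·0.000827/1440 = 0.008469.
Step 5 — 3dB bandwidth: Δω = ω₀/Q = 1.741e+06 rad/s; BW = Δω/(2π) = 2.771e+05 Hz.

(a) f₀ = 2347 Hz  (b) Q = 0.008469  (c) BW = 2.771e+05 Hz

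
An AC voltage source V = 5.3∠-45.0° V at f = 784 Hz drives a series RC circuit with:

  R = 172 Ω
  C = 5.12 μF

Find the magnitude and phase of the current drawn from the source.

Step 1 — Angular frequency: ω = 2π·f = 2π·784 = 4926 rad/s.
Step 2 — Component impedances:
  R: Z = R = 172 Ω
  C: Z = 1/(jωC) = -j/(ω·C) = 0 - j39.65 Ω
Step 3 — Series combination: Z_total = R + C = 172 - j39.65 Ω = 176.5∠-13.0° Ω.
Step 4 — Source phasor: V = 5.3∠-45.0° V = 3.748 - j3.748 V.
Step 5 — Ohm's law: I = V / Z_total = (3.748 - j3.748) / (172 - j39.65) = 0.02546 - j0.01592 A.
Step 6 — Convert to polar: |I| = 0.03003 A, ∠I = -32.0°.

I = 0.03003∠-32.0° A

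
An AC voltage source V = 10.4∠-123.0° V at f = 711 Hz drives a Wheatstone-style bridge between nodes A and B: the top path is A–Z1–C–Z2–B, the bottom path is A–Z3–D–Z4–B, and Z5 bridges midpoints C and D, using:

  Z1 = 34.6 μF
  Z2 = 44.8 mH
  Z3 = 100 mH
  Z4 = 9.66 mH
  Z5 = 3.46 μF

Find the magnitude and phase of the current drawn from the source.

Step 1 — Angular frequency: ω = 2π·f = 2π·711 = 4467 rad/s.
Step 2 — Component impedances:
  Z1: Z = 1/(jωC) = -j/(ω·C) = 0 - j6.47 Ω
  Z2: Z = jωL = j·4467·0.0448 = 0 + j200.1 Ω
  Z3: Z = jωL = j·4467·0.1 = 0 + j446.7 Ω
  Z4: Z = jωL = j·4467·0.00966 = 0 + j43.15 Ω
  Z5: Z = 1/(jωC) = -j/(ω·C) = 0 - j64.7 Ω
Step 3 — Bridge requires nodal analysis (the Z5 bridge couples midpoints C and D, so the two paths cannot be reduced to a simple series/parallel combination). Setting node B to ground and injecting 1 A at node A, the 3-node admittance system at A, C, D solves to V_A = Z_AB = 0 - j48.32 Ω = 48.32∠-90.0° Ω.
Step 4 — Source phasor: V = 10.4∠-123.0° V = -5.664 - j8.722 V.
Step 5 — Ohm's law: I = V / Z_total = (-5.664 - j8.722) / (0 - j48.32) = 0.1805 - j0.1172 A.
Step 6 — Convert to polar: |I| = 0.2152 A, ∠I = -33.0°.

I = 0.2152∠-33.0° A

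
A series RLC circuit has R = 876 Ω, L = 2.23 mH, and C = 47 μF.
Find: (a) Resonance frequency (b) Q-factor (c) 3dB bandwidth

Step 1 — Resonance: ω₀ = 1/√(LC) = 1/√(0.00223·4.7e-05) = 3089 rad/s.
Step 2 — f₀ = ω₀/(2π) = 491.6 Hz.
Step 3 — Series Q: Q = ω₀L/R = 3089·0.00223/876 = 0.007863.
Step 4 — Bandwidth: Δω = ω₀/Q = 3.928e+05 rad/s; BW = Δω/(2π) = 6.252e+04 Hz.

(a) f₀ = 491.6 Hz  (b) Q = 0.007863  (c) BW = 6.252e+04 Hz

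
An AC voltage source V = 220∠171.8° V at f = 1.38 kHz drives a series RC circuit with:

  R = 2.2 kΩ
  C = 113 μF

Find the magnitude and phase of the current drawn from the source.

Step 1 — Angular frequency: ω = 2π·f = 2π·1380 = 8671 rad/s.
Step 2 — Component impedances:
  R: Z = R = 2200 Ω
  C: Z = 1/(jωC) = -j/(ω·C) = 0 - j1.021 Ω
Step 3 — Series combination: Z_total = R + C = 2200 - j1.021 Ω = 2200∠-0.0° Ω.
Step 4 — Source phasor: V = 220∠171.8° V = -217.8 + j31.38 V.
Step 5 — Ohm's law: I = V / Z_total = (-217.8 + j31.38) / (2200 - j1.021) = -0.09898 + j0.01422 A.
Step 6 — Convert to polar: |I| = 0.1 A, ∠I = 171.8°.

I = 0.1∠171.8° A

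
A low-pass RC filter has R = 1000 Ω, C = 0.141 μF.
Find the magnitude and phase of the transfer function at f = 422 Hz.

Step 1 — Angular frequency: ω = 2π·422 = 2652 rad/s.
Step 2 — Transfer function: H(jω) = 1/(1 + jωRC).
Step 3 — Denominator: 1 + jωRC = 1 + j·2652·1000·1.41e-07 = 1 + j0.3739.
Step 4 — H = 0.8774 - j0.328.
Step 5 — Magnitude: |H| = 0.9367 (-0.6 dB); phase: φ = -20.5°.

|H| = 0.9367 (-0.6 dB), φ = -20.5°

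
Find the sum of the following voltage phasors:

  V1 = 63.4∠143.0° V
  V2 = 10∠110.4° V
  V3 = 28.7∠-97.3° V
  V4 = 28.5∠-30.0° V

Step 1 — Convert each phasor to rectangular form:
  V1 = 63.4·(cos(143.0°) + j·sin(143.0°)) = -50.63 + j38.16 V
  V2 = 10·(cos(110.4°) + j·sin(110.4°)) = -3.486 + j9.373 V
  V3 = 28.7·(cos(-97.3°) + j·sin(-97.3°)) = -3.647 - j28.47 V
  V4 = 28.5·(cos(-30.0°) + j·sin(-30.0°)) = 24.68 - j14.25 V
Step 2 — Sum components: V_total = -33.08 + j4.811 V.
Step 3 — Convert to polar: |V_total| = 33.43 V, ∠V_total = 171.7°.

V_total = 33.43∠171.7° V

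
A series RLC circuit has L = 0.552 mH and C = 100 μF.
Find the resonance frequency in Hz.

Step 1 — Resonance condition Im(Z)=0 gives ω₀ = 1/√(LC).
Step 2 — ω₀ = 1/√(0.000552·0.0001) = 4256 rad/s.
Step 3 — f₀ = ω₀/(2π) = 677.4 Hz.

f₀ = 677.4 Hz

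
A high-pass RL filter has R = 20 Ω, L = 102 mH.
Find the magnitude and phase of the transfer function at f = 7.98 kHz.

Step 1 — Angular frequency: ω = 2π·7980 = 5.014e+04 rad/s.
Step 2 — Transfer function: H(jω) = jωL/(R + jωL).
Step 3 — Numerator jωL = j·5114; denominator R + jωL = 20 + j5114.
Step 4 — H = 1 + j0.003911.
Step 5 — Magnitude: |H| = 1 (-0.0 dB); phase: φ = 0.2°.

|H| = 1 (-0.0 dB), φ = 0.2°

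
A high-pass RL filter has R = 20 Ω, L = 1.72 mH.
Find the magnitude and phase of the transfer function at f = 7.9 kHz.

Step 1 — Angular frequency: ω = 2π·7900 = 4.964e+04 rad/s.
Step 2 — Transfer function: H(jω) = jωL/(R + jωL).
Step 3 — Numerator jωL = j·85.38; denominator R + jωL = 20 + j85.38.
Step 4 — H = 0.948 + j0.2221.
Step 5 — Magnitude: |H| = 0.9736 (-0.2 dB); phase: φ = 13.2°.

|H| = 0.9736 (-0.2 dB), φ = 13.2°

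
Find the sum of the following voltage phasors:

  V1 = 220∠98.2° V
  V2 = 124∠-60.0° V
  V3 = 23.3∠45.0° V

Step 1 — Convert each phasor to rectangular form:
  V1 = 220·(cos(98.2°) + j·sin(98.2°)) = -31.38 + j217.8 V
  V2 = 124·(cos(-60.0°) + j·sin(-60.0°)) = 62 - j107.4 V
  V3 = 23.3·(cos(45.0°) + j·sin(45.0°)) = 16.48 + j16.48 V
Step 2 — Sum components: V_total = 47.1 + j126.8 V.
Step 3 — Convert to polar: |V_total| = 135.3 V, ∠V_total = 69.6°.

V_total = 135.3∠69.6° V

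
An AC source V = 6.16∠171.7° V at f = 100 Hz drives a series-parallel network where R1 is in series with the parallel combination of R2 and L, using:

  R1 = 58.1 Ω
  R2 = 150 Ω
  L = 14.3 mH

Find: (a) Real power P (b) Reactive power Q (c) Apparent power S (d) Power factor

Step 1 — Angular frequency: ω = 2π·f = 2π·100 = 628.3 rad/s.
Step 2 — Component impedances:
  R1: Z = R = 58.1 Ω
  R2: Z = R = 150 Ω
  L: Z = jωL = j·628.3·0.0143 = 0 + j8.985 Ω
Step 3 — Parallel branch: R2 || L = 1/(1/R2 + 1/L) = 0.5363 + j8.953 Ω.
Step 4 — Series with R1: Z_total = R1 + (R2 || L) = 58.64 + j8.953 Ω = 59.32∠8.7° Ω.
Step 5 — Source phasor: V = 6.16∠171.7° V = -6.095 + j0.8892 V.
Step 6 — Current: I = V / Z = -0.09932 + j0.03033 A = 0.1039∠163.0° A.
Step 7 — Complex power: S = V·I* = 0.6324 + j0.09656 VA.
Step 8 — Real power: P = Re(S) = 0.6324 W.
Step 9 — Reactive power: Q = Im(S) = 0.09656 VAR.
Step 10 — Apparent power: |S| = 0.6397 VA.
Step 11 — Power factor: PF = P/|S| = 0.9885 (lagging).

(a) P = 0.6324 W  (b) Q = 0.09656 VAR  (c) S = 0.6397 VA  (d) PF = 0.9885 (lagging)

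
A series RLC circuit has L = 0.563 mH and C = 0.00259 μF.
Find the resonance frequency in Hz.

Step 1 — Resonance condition Im(Z)=0 gives ω₀ = 1/√(LC).
Step 2 — ω₀ = 1/√(0.000563·2.59e-09) = 8.281e+05 rad/s.
Step 3 — f₀ = ω₀/(2π) = 1.318e+05 Hz.

f₀ = 1.318e+05 Hz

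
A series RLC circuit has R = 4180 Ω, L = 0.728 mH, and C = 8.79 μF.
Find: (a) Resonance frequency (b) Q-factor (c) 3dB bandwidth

Step 1 — Resonance: ω₀ = 1/√(LC) = 1/√(0.000728·8.79e-06) = 1.25e+04 rad/s.
Step 2 — f₀ = ω₀/(2π) = 1990 Hz.
Step 3 — Series Q: Q = ω₀L/R = 1.25e+04·0.000728/4180 = 0.002177.
Step 4 — Bandwidth: Δω = ω₀/Q = 5.742e+06 rad/s; BW = Δω/(2π) = 9.138e+05 Hz.

(a) f₀ = 1990 Hz  (b) Q = 0.002177  (c) BW = 9.138e+05 Hz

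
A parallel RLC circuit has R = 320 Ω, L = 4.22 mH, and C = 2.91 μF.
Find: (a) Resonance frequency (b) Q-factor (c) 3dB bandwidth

Step 1 — Resonance: ω₀ = 1/√(LC) = 1/√(0.00422·2.91e-06) = 9024 rad/s.
Step 2 — f₀ = ω₀/(2π) = 1436 Hz.
Step 3 — Parallel Q: Q = R/(ω₀L) = 320/(9024·0.00422) = 8.403.
Step 4 — Bandwidth: Δω = ω₀/Q = 1074 rad/s; BW = Δω/(2π) = 170.9 Hz.

(a) f₀ = 1436 Hz  (b) Q = 8.403  (c) BW = 170.9 Hz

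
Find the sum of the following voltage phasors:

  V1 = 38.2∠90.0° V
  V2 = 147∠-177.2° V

Step 1 — Convert each phasor to rectangular form:
  V1 = 38.2·(cos(90.0°) + j·sin(90.0°)) = 0 + j38.2 V
  V2 = 147·(cos(-177.2°) + j·sin(-177.2°)) = -146.8 - j7.181 V
Step 2 — Sum components: V_total = -146.8 + j31.02 V.
Step 3 — Convert to polar: |V_total| = 150.1 V, ∠V_total = 168.1°.

V_total = 150.1∠168.1° V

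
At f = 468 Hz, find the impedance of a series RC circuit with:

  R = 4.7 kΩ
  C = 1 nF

Step 1 — Angular frequency: ω = 2π·f = 2π·468 = 2941 rad/s.
Step 2 — Component impedances:
  R: Z = R = 4700 Ω
  C: Z = 1/(jωC) = -j/(ω·C) = 0 - j3.401e+05 Ω
Step 3 — Series combination: Z_total = R + C = 4700 - j3.401e+05 Ω = 3.401e+05∠-89.2° Ω.

Z = 4700 - j3.401e+05 Ω = 3.401e+05∠-89.2° Ω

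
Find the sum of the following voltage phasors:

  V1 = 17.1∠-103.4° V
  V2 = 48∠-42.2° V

Step 1 — Convert each phasor to rectangular form:
  V1 = 17.1·(cos(-103.4°) + j·sin(-103.4°)) = -3.963 - j16.63 V
  V2 = 48·(cos(-42.2°) + j·sin(-42.2°)) = 35.56 - j32.24 V
Step 2 — Sum components: V_total = 31.6 - j48.88 V.
Step 3 — Convert to polar: |V_total| = 58.2 V, ∠V_total = -57.1°.

V_total = 58.2∠-57.1° V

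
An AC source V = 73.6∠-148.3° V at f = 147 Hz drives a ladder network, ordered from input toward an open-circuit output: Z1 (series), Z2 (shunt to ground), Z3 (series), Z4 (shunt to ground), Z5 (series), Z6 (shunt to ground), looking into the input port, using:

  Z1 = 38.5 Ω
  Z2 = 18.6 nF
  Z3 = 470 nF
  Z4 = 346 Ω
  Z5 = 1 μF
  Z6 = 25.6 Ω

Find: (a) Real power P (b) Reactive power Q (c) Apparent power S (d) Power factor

Step 1 — Angular frequency: ω = 2π·f = 2π·147 = 923.6 rad/s.
Step 2 — Component impedances:
  Z1: Z = R = 38.5 Ω
  Z2: Z = 1/(jωC) = -j/(ω·C) = 0 - j5.821e+04 Ω
  Z3: Z = 1/(jωC) = -j/(ω·C) = 0 - j2304 Ω
  Z4: Z = R = 346 Ω
  Z5: Z = 1/(jωC) = -j/(ω·C) = 0 - j1083 Ω
  Z6: Z = R = 25.6 Ω
Step 3 — Ladder network (open output): work backward from the far end, alternating series and parallel combinations. Z_in = 326.3 - j2309 Ω = 2332∠-82.0° Ω.
Step 4 — Source phasor: V = 73.6∠-148.3° V = -62.62 - j38.67 V.
Step 5 — Current: I = V / Z = 0.01267 - j0.02891 A = 0.03156∠-66.3° A.
Step 6 — Complex power: S = V·I* = 0.3251 - j2.3 VA.
Step 7 — Real power: P = Re(S) = 0.3251 W.
Step 8 — Reactive power: Q = Im(S) = -2.3 VAR.
Step 9 — Apparent power: |S| = 2.323 VA.
Step 10 — Power factor: PF = P/|S| = 0.1399 (leading).

(a) P = 0.3251 W  (b) Q = -2.3 VAR  (c) S = 2.323 VA  (d) PF = 0.1399 (leading)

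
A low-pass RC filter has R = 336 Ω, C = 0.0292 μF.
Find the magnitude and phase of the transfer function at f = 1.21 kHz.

Step 1 — Angular frequency: ω = 2π·1210 = 7603 rad/s.
Step 2 — Transfer function: H(jω) = 1/(1 + jωRC).
Step 3 — Denominator: 1 + jωRC = 1 + j·7603·336·2.92e-08 = 1 + j0.07459.
Step 4 — H = 0.9945 - j0.07418.
Step 5 — Magnitude: |H| = 0.9972 (-0.0 dB); phase: φ = -4.3°.

|H| = 0.9972 (-0.0 dB), φ = -4.3°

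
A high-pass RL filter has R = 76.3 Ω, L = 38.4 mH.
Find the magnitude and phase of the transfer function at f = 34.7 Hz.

Step 1 — Angular frequency: ω = 2π·34.7 = 218 rad/s.
Step 2 — Transfer function: H(jω) = jωL/(R + jωL).
Step 3 — Numerator jωL = j·8.372; denominator R + jωL = 76.3 + j8.372.
Step 4 — H = 0.0119 + j0.1084.
Step 5 — Magnitude: |H| = 0.1091 (-19.2 dB); phase: φ = 83.7°.

|H| = 0.1091 (-19.2 dB), φ = 83.7°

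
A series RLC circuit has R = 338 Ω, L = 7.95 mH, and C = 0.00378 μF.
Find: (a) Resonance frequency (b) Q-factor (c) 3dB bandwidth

Step 1 — Resonance condition Im(Z)=0 gives ω₀ = 1/√(LC).
Step 2 — ω₀ = 1/√(0.00795·3.78e-09) = 1.824e+05 rad/s.
Step 3 — f₀ = ω₀/(2π) = 2.903e+04 Hz.
Step 4 — Series Q: Q = ω₀L/R = 1.824e+05·0.00795/338 = 4.291.
Step 5 — 3dB bandwidth: Δω = ω₀/Q = 4.252e+04 rad/s; BW = Δω/(2π) = 6767 Hz.

(a) f₀ = 2.903e+04 Hz  (b) Q = 4.291  (c) BW = 6767 Hz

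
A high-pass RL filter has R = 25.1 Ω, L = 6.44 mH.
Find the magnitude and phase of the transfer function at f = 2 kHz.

Step 1 — Angular frequency: ω = 2π·2000 = 1.257e+04 rad/s.
Step 2 — Transfer function: H(jω) = jωL/(R + jωL).
Step 3 — Numerator jωL = j·80.93; denominator R + jωL = 25.1 + j80.93.
Step 4 — H = 0.9122 + j0.2829.
Step 5 — Magnitude: |H| = 0.9551 (-0.4 dB); phase: φ = 17.2°.

|H| = 0.9551 (-0.4 dB), φ = 17.2°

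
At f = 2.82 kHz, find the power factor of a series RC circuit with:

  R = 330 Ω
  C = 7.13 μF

Step 1 — Angular frequency: ω = 2π·f = 2π·2820 = 1.772e+04 rad/s.
Step 2 — Component impedances:
  R: Z = R = 330 Ω
  C: Z = 1/(jωC) = -j/(ω·C) = 0 - j7.916 Ω
Step 3 — Series combination: Z_total = R + C = 330 - j7.916 Ω = 330.1∠-1.4° Ω.
Step 4 — Power factor: PF = cos(φ) = Re(Z)/|Z| = 330/330.1 = 0.9997.
Step 5 — Type: Im(Z) = -7.916 ⇒ leading (phase φ = -1.4°).

PF = 0.9997 (leading, φ = -1.4°)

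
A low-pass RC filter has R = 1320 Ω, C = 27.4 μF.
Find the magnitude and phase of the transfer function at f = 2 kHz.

Step 1 — Angular frequency: ω = 2π·2000 = 1.257e+04 rad/s.
Step 2 — Transfer function: H(jω) = 1/(1 + jωRC).
Step 3 — Denominator: 1 + jωRC = 1 + j·1.257e+04·1320·2.74e-05 = 1 + j454.5.
Step 4 — H = 4.841e-06 - j0.0022.
Step 5 — Magnitude: |H| = 0.0022 (-53.2 dB); phase: φ = -89.9°.

|H| = 0.0022 (-53.2 dB), φ = -89.9°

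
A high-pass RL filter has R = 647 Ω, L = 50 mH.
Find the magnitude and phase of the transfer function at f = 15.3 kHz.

Step 1 — Angular frequency: ω = 2π·1.53e+04 = 9.613e+04 rad/s.
Step 2 — Transfer function: H(jω) = jωL/(R + jωL).
Step 3 — Numerator jωL = j·4807; denominator R + jωL = 647 + j4807.
Step 4 — H = 0.9822 + j0.1322.
Step 5 — Magnitude: |H| = 0.9911 (-0.1 dB); phase: φ = 7.7°.

|H| = 0.9911 (-0.1 dB), φ = 7.7°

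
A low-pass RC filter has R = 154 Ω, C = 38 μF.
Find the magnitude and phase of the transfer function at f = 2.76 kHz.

Step 1 — Angular frequency: ω = 2π·2760 = 1.734e+04 rad/s.
Step 2 — Transfer function: H(jω) = 1/(1 + jωRC).
Step 3 — Denominator: 1 + jωRC = 1 + j·1.734e+04·154·3.8e-05 = 1 + j101.5.
Step 4 — H = 9.709e-05 - j0.009853.
Step 5 — Magnitude: |H| = 0.009853 (-40.1 dB); phase: φ = -89.4°.

|H| = 0.009853 (-40.1 dB), φ = -89.4°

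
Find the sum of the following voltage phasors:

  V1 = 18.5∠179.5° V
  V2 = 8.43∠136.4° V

Step 1 — Convert each phasor to rectangular form:
  V1 = 18.5·(cos(179.5°) + j·sin(179.5°)) = -18.5 + j0.1614 V
  V2 = 8.43·(cos(136.4°) + j·sin(136.4°)) = -6.105 + j5.813 V
Step 2 — Sum components: V_total = -24.6 + j5.975 V.
Step 3 — Convert to polar: |V_total| = 25.32 V, ∠V_total = 166.4°.

V_total = 25.32∠166.4° V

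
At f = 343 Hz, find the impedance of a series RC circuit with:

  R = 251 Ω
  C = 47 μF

Step 1 — Angular frequency: ω = 2π·f = 2π·343 = 2155 rad/s.
Step 2 — Component impedances:
  R: Z = R = 251 Ω
  C: Z = 1/(jωC) = -j/(ω·C) = 0 - j9.873 Ω
Step 3 — Series combination: Z_total = R + C = 251 - j9.873 Ω = 251.2∠-2.3° Ω.

Z = 251 - j9.873 Ω = 251.2∠-2.3° Ω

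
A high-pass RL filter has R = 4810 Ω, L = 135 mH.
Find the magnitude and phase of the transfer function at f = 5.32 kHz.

Step 1 — Angular frequency: ω = 2π·5320 = 3.343e+04 rad/s.
Step 2 — Transfer function: H(jω) = jωL/(R + jωL).
Step 3 — Numerator jωL = j·4513; denominator R + jωL = 4810 + j4513.
Step 4 — H = 0.4681 + j0.499.
Step 5 — Magnitude: |H| = 0.6842 (-3.3 dB); phase: φ = 46.8°.

|H| = 0.6842 (-3.3 dB), φ = 46.8°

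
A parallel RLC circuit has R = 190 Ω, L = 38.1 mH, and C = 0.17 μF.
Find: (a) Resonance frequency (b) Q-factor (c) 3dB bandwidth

Step 1 — Resonance: ω₀ = 1/√(LC) = 1/√(0.0381·1.7e-07) = 1.243e+04 rad/s.
Step 2 — f₀ = ω₀/(2π) = 1978 Hz.
Step 3 — Parallel Q: Q = R/(ω₀L) = 190/(1.243e+04·0.0381) = 0.4013.
Step 4 — Bandwidth: Δω = ω₀/Q = 3.096e+04 rad/s; BW = Δω/(2π) = 4927 Hz.

(a) f₀ = 1978 Hz  (b) Q = 0.4013  (c) BW = 4927 Hz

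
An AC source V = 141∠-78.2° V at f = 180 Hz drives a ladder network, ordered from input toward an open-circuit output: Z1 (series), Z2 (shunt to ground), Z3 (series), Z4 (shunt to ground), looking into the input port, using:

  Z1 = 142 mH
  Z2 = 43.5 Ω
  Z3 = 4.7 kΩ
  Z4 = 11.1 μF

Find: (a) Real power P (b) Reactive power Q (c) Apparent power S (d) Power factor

Step 1 — Angular frequency: ω = 2π·f = 2π·180 = 1131 rad/s.
Step 2 — Component impedances:
  Z1: Z = jωL = j·1131·0.142 = 0 + j160.6 Ω
  Z2: Z = R = 43.5 Ω
  Z3: Z = R = 4700 Ω
  Z4: Z = 1/(jωC) = -j/(ω·C) = 0 - j79.66 Ω
Step 3 — Ladder network (open output): work backward from the far end, alternating series and parallel combinations. Z_in = 43.1 + j160.6 Ω = 166.3∠75.0° Ω.
Step 4 — Source phasor: V = 141∠-78.2° V = 28.83 - j138 V.
Step 5 — Current: I = V / Z = -0.7567 - j0.3827 A = 0.848∠-153.2° A.
Step 6 — Complex power: S = V·I* = 30.99 + j115.5 VA.
Step 7 — Real power: P = Re(S) = 30.99 W.
Step 8 — Reactive power: Q = Im(S) = 115.5 VAR.
Step 9 — Apparent power: |S| = 119.6 VA.
Step 10 — Power factor: PF = P/|S| = 0.2592 (lagging).

(a) P = 30.99 W  (b) Q = 115.5 VAR  (c) S = 119.6 VA  (d) PF = 0.2592 (lagging)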